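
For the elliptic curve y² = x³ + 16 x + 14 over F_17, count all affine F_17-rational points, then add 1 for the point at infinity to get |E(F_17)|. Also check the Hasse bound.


Affine points = {(3, 2), (3, 15), (5, 7), (5, 10), (8, 5), (8, 12), (10, 1), (10, 16), (11, 5), (11, 12), (12, 8), (12, 9), (15, 5), (15, 12)}; affine count = 14; |E(F_17)| = 15.

Discriminant check: Δ ∝ 4a³ + 27b² = 4·16³ + 27·14² = 4·4096 + 27·196 ≡ 1 (mod 17). Nonzero ⇒ E is nonsingular.
For each x ∈ F_17, compute rhs = x³ + 16·x + 14 mod 17, then count y ∈ F_17 with y² ≡ rhs.
  x = 0: rhs = 14, matching y values: none (0 points).
  x = 1: rhs = 14, matching y values: none (0 points).
  x = 2: rhs = 3, matching y values: none (0 points).
  x = 3: rhs = 4, matching y values: 2, 15 (2 points).
  x = 4: rhs = 6, matching y values: none (0 points).
  x = 5: rhs = 15, matching y values: 7, 10 (2 points).
  x = 6: rhs = 3, matching y values: none (0 points).
  x = 7: rhs = 10, matching y values: none (0 points).
  x = 8: rhs = 8, matching y values: 5, 12 (2 points).
  x = 9: rhs = 3, matching y values: none (0 points).
  x = 10: rhs = 1, matching y values: 1, 16 (2 points).
  x = 11: rhs = 8, matching y values: 5, 12 (2 points).
  x = 12: rhs = 13, matching y values: 8, 9 (2 points).
  x = 13: rhs = 5, matching y values: none (0 points).
  x = 14: rhs = 7, matching y values: none (0 points).
  x = 15: rhs = 8, matching y values: 5, 12 (2 points).
  x = 16: rhs = 14, matching y values: none (0 points).
Total affine count: 14.
Full point count |E(F_17)| = 14 + 1 = 15.
Hasse bound: |15 − (17+1)| = |-3| = 3 ≤ 2√17 ≈ 8.2462 ✓.


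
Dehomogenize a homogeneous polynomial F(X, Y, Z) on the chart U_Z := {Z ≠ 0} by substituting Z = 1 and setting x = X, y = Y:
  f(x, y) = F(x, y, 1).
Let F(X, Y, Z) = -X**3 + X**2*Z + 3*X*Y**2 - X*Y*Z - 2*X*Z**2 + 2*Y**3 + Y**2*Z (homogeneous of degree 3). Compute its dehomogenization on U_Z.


f(x, y) = -x**3 + x**2 + 3*x*y**2 - x*y - 2*x + 2*y**3 + y**2

On U_Z we set Z = 1. Each monomial c·X^i·Y^j·Z^k in F becomes c·x^i·y^j·1^k = c·x^i·y^j.
Substituting Z = 1: F(X, Y, 1) = -x**3 + x**2 + 3*x*y**2 - x*y - 2*x + 2*y**3 + y**2.
Note: deg(f) ≤ deg(F) = 3; strict inequality happens when F is divisible by Z (lost terms).


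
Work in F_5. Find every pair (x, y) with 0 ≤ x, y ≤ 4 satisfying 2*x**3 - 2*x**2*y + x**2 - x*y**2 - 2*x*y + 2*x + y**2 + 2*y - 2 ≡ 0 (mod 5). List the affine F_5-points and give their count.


Affine F_5-points: {(1, 4), (3, 2), (4, 0), (4, 4)}; count = 4.

For each of the 25 pairs (x, y) ∈ F_5², evaluate f(x, y) mod 5. Record the zeros.
  x = 0: [0↦3, 1↦1, 2↦1, 3↦3, 4↦2]  zeros at y ∈ ∅
  x = 1: [0↦3, 1↦1, 2↦4, 3↦2, 4↦0]  zeros at y ∈ {4}
  x = 2: [0↦2, 1↦1, 2↦3, 3↦3, 4↦1]  zeros at y ∈ ∅
  x = 3: [0↦2, 1↦3, 2↦0, 3↦3, 4↦2]  zeros at y ∈ {2}
  x = 4: [0↦0, 1↦4, 2↦2, 3↦4, 4↦0]  zeros at y ∈ {0, 4}
Collecting zeros: affine points = {(1, 4), (3, 2), (4, 0), (4, 4)}.
Total count |C(F_5)_aff| = 4.


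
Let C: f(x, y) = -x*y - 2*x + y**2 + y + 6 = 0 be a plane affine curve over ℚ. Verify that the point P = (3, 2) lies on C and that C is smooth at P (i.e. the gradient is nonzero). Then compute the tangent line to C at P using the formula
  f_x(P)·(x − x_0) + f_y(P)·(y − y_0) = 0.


Tangent line at P: -4*x + 2*y + 8 = 0.

Step 1: f(3, 2) = 0, so P lies on C.
Step 2: partial derivatives
  f_x(x, y) = -y - 2, f_y(x, y) = -x + 2*y + 1.
  f_x(P) = -4, f_y(P) = 2 (gradient nonzero, so P is smooth).
Step 3: tangent line at P: -4·(x − 3) + 2·(y − 2) = 0.
Expanding: -4*x + 2*y + 8 = 0.


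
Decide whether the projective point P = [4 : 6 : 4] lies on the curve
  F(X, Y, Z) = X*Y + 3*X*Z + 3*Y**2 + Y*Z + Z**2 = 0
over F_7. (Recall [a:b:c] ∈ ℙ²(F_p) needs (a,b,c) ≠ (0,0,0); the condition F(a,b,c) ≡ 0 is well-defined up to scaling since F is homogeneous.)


F(4,6,4) ≡ 3 (mod 7); P is NOT on the curve.

Evaluate F(4, 6, 4) term-by-term (mod 7).
  X*Y ↦ 1·4·6·1 = 24
  3*X*Z ↦ 3·4·1·4 = 48
  3*Y**2 ↦ 3·1·36·1 = 108
  Y*Z ↦ 1·1·6·4 = 24
  Z**2 ↦ 1·1·1·16 = 16
Sum: F(4, 6, 4) = (24) + (48) + (108) + (24) + (16) = 220.
Reducing mod 7: 220 ≡ 3 (mod 7).
Since F(a, b, c) ≡ 3 ≠ 0 (mod 7), P does NOT lie on the curve.


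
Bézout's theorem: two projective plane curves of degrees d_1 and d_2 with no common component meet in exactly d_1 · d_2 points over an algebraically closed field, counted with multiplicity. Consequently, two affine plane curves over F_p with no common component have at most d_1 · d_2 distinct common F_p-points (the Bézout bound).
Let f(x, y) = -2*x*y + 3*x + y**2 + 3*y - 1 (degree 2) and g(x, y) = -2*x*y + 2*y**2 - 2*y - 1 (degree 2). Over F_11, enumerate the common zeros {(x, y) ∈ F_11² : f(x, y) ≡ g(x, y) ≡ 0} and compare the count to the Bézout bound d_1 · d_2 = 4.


Common zeros: {(9, 2)}; count = 1; Bézout bound = 4.

deg(f) = 2, deg(g) = 2, so Bézout bound = 4.
Scan x ∈ F_11. For each x, list the y ∈ F_11 with f(x, y) ≡ 0 and those with g(x, y) ≡ 0 (mod 11); the common zeros in that column are the intersection.
  x = 0: f ≡ 0 at y ∈ ∅; g ≡ 0 at y ∈ {3, 9}; common: ∅.
  x = 1: f ≡ 0 at y ∈ {4, 6}; g ≡ 0 at y ∈ ∅; common: ∅.
  x = 2: f ≡ 0 at y ∈ {3, 9}; g ≡ 0 at y ∈ {7}; common: ∅.
  x = 3: f ≡ 0 at y ∈ ∅; g ≡ 0 at y ∈ ∅; common: ∅.
  x = 4: f ≡ 0 at y ∈ {0, 5}; g ≡ 0 at y ∈ {6, 10}; common: ∅.
  x = 5: f ≡ 0 at y ∈ {8, 10}; g ≡ 0 at y ∈ {1, 5}; common: ∅.
  x = 6: f ≡ 0 at y ∈ ∅; g ≡ 0 at y ∈ ∅; common: ∅.
  x = 7: f ≡ 0 at y ∈ ∅; g ≡ 0 at y ∈ {4}; common: ∅.
  x = 8: f ≡ 0 at y ∈ {1}; g ≡ 0 at y ∈ ∅; common: ∅.
  x = 9: f ≡ 0 at y ∈ {2}; g ≡ 0 at y ∈ {2, 8}; common: {2}.
  x = 10: f ≡ 0 at y ∈ ∅; g ≡ 0 at y ∈ ∅; common: ∅.
Collecting: common zeros = {(9, 2)}, so the count is 1.
Comparison with the Bézout bound: 1 ≤ 4 = deg(f)·deg(g), as expected for curves with no common component (the affine F_11-count falls short of the bound because intersections may lie at infinity, over extension fields, or carry multiplicity).


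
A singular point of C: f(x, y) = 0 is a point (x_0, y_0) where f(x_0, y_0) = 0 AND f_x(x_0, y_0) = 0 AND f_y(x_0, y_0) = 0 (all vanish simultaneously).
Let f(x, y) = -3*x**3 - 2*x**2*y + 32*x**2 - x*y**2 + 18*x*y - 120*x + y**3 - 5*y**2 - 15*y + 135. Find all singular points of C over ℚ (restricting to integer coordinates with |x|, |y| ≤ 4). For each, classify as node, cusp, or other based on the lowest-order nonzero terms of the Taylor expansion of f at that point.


Singular points: {(3, 3)}; classification: node.

Compute partial derivatives:
  f_x = -9*x**2 - 4*x*y + 64*x - y**2 + 18*y - 120.
  f_y = -2*x**2 - 2*x*y + 18*x + 3*y**2 - 10*y - 15.
Scan x_0 ∈ {−4, ..., 4}. For each x_0, f_y(x_0, y) is a polynomial in y; find its integer roots y ∈ {−4, ..., 4}, then test f_x and f at those candidates.
  x = -4: f_y(-4, y) = 3*y**2 - 2*y - 119; no integer root y with |y| ≤ 4.
  x = -3: f_y(-3, y) = 3*y**2 - 4*y - 87; no integer root y with |y| ≤ 4.
  x = -2: f_y(-2, y) = 3*y**2 - 6*y - 59; no integer root y with |y| ≤ 4.
  x = -1: f_y(-1, y) = 3*y**2 - 8*y - 35; no integer root y with |y| ≤ 4.
  x = 0: f_y(0, y) = 3*y**2 - 10*y - 15; no integer root y with |y| ≤ 4.
  x = 1: f_y(1, y) = 3*y**2 - 12*y + 1; no integer root y with |y| ≤ 4.
  x = 2: f_y(2, y) = 3*y**2 - 14*y + 13; no integer root y with |y| ≤ 4.
  x = 3: f_y(3, y) = 3*y**2 - 16*y + 21; vanishes at y ∈ {3}. (3, 3): f_x = 0, f = 0 — SINGULAR.
  x = 4: f_y(4, y) = 3*y**2 - 18*y + 25; no integer root y with |y| ≤ 4.
Only singular point on the grid: (3, 3).
Classify: substitute x = 3 + u, y = 3 + v and expand: f = -3*u**3 - 2*u**2*v - u**2 - u*v**2 + v**3 + v**2.
No constant or linear terms (consistent with a singular point). Quadratic part: -u**2 + v**2. Cubic part: -3*u**3 - 2*u**2*v - u*v**2 + v**3.
The quadratic part v**2 - u**2 = (v − u)(v + u) splits into two distinct linear factors, so there are two distinct tangent lines y − 3 = ±(x − 3) — this is a node (ordinary double point).
Classification: node.


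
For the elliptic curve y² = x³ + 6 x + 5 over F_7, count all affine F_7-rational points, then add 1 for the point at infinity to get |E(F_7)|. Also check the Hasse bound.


Affine points = {(2, 2), (2, 5), (3, 1), (3, 6), (4, 3), (4, 4)}; affine count = 6; |E(F_7)| = 7.

Discriminant check: Δ ∝ 4a³ + 27b² = 4·6³ + 27·5² = 4·216 + 27·25 ≡ 6 (mod 7). Nonzero ⇒ E is nonsingular.
For each x ∈ F_7, compute rhs = x³ + 6·x + 5 mod 7, then count y ∈ F_7 with y² ≡ rhs.
  x = 0: rhs = 5, matching y values: none (0 points).
  x = 1: rhs = 5, matching y values: none (0 points).
  x = 2: rhs = 4, matching y values: 2, 5 (2 points).
  x = 3: rhs = 1, matching y values: 1, 6 (2 points).
  x = 4: rhs = 2, matching y values: 3, 4 (2 points).
  x = 5: rhs = 6, matching y values: none (0 points).
  x = 6: rhs = 5, matching y values: none (0 points).
Total affine count: 6.
Full point count |E(F_7)| = 6 + 1 = 7.
Hasse bound: |7 − (7+1)| = |-1| = 1 ≤ 2√7 ≈ 5.2915 ✓.


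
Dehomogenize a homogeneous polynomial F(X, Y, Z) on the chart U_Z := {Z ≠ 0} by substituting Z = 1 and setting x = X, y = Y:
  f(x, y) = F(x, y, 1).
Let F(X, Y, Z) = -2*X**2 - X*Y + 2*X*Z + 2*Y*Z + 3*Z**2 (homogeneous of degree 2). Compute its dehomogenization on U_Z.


f(x, y) = -2*x**2 - x*y + 2*x + 2*y + 3

On U_Z we set Z = 1. Each monomial c·X^i·Y^j·Z^k in F becomes c·x^i·y^j·1^k = c·x^i·y^j.
Substituting Z = 1: F(X, Y, 1) = -2*x**2 - x*y + 2*x + 2*y + 3.
Note: deg(f) ≤ deg(F) = 2; strict inequality happens when F is divisible by Z (lost terms).


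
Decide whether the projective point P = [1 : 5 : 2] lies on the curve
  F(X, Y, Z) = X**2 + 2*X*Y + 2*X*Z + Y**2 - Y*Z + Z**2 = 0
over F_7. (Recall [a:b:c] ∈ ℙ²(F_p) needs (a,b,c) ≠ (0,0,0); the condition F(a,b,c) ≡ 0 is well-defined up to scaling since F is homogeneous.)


F(1,5,2) ≡ 6 (mod 7); P is NOT on the curve.

Evaluate F(1, 5, 2) term-by-term (mod 7).
  X**2 ↦ 1·1·1·1 = 1
  2*X*Y ↦ 2·1·5·1 = 10
  2*X*Z ↦ 2·1·1·2 = 4
  Y**2 ↦ 1·1·25·1 = 25
  -Y*Z ↦ -1·1·5·2 = -10
  Z**2 ↦ 1·1·1·4 = 4
Sum: F(1, 5, 2) = (1) + (10) + (4) + (25) + (-10) + (4) = 34.
Reducing mod 7: 34 ≡ 6 (mod 7).
Since F(a, b, c) ≡ 6 ≠ 0 (mod 7), P does NOT lie on the curve.


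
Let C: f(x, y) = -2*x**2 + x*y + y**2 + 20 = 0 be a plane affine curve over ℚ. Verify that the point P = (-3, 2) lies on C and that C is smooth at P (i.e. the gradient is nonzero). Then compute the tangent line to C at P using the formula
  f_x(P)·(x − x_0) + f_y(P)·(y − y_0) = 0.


Tangent line at P: 14*x + y + 40 = 0.

Step 1: f(-3, 2) = 0, so P lies on C.
Step 2: partial derivatives
  f_x(x, y) = -4*x + y, f_y(x, y) = x + 2*y.
  f_x(P) = 14, f_y(P) = 1 (gradient nonzero, so P is smooth).
Step 3: tangent line at P: 14·(x − -3) + 1·(y − 2) = 0.
Expanding: 14*x + y + 40 = 0.


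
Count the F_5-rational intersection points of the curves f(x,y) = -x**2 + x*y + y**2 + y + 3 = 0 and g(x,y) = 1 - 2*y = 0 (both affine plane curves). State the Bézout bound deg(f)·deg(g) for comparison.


Common zeros: {(0, 3), (3, 3)}; count = 2; Bézout bound = 2.

deg(f) = 2, deg(g) = 1, so Bézout bound = 2.
Scan x ∈ F_5. For each x, list the y ∈ F_5 with f(x, y) ≡ 0 and those with g(x, y) ≡ 0 (mod 5); the common zeros in that column are the intersection.
  x = 0: f ≡ 0 at y ∈ {1, 3}; g ≡ 0 at y ∈ {3}; common: {3}.
  x = 1: f ≡ 0 at y ∈ {1, 2}; g ≡ 0 at y ∈ {3}; common: ∅.
  x = 2: f ≡ 0 at y ∈ ∅; g ≡ 0 at y ∈ {3}; common: ∅.
  x = 3: f ≡ 0 at y ∈ {3}; g ≡ 0 at y ∈ {3}; common: {3}.
  x = 4: f ≡ 0 at y ∈ ∅; g ≡ 0 at y ∈ {3}; common: ∅.
Collecting: common zeros = {(0, 3), (3, 3)}, so the count is 2.
Comparison with the Bézout bound: 2 ≤ 2 = deg(f)·deg(g), as expected for curves with no common component (the bound is attained).


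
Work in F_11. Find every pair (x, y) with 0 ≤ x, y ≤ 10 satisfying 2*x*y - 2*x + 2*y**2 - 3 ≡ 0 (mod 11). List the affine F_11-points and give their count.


Affine F_11-points: {(1, 5), (3, 2), (3, 6), (4, 0), (4, 7), (6, 8), (8, 4), (8, 10), (10, 3), (10, 9)}; count = 10.

For each of the 121 pairs (x, y) ∈ F_11², evaluate f(x, y) mod 11. Record the zeros.
  x = 0: [0↦8, 1↦10, 2↦5, 3↦4, 4↦7, 5↦3, 6↦3, 7↦7, 8↦4, 9↦5, 10↦10]  zeros at y ∈ ∅
  x = 1: [0↦6, 1↦10, 2↦7, 3↦8, 4↦2, 5↦0, 6↦2, 7↦8, 8↦7, 9↦10, 10↦6]  zeros at y ∈ {5}
  x = 2: [0↦4, 1↦10, 2↦9, 3↦1, 4↦8, 5↦8, 6↦1, 7↦9, 8↦10, 9↦4, 10↦2]  zeros at y ∈ ∅
  x = 3: [0↦2, 1↦10, 2↦0, 3↦5, 4↦3, 5↦5, 6↦0, 7↦10, 8↦2, 9↦9, 10↦9]  zeros at y ∈ {2, 6}
  x = 4: [0↦0, 1↦10, 2↦2, 3↦9, 4↦9, 5↦2, 6↦10, 7↦0, 8↦5, 9↦3, 10↦5]  zeros at y ∈ {0, 7}
  x = 5: [0↦9, 1↦10, 2↦4, 3↦2, 4↦4, 5↦10, 6↦9, 7↦1, 8↦8, 9↦8, 10↦1]  zeros at y ∈ ∅
  x = 6: [0↦7, 1↦10, 2↦6, 3↦6, 4↦10, 5↦7, 6↦8, 7↦2, 8↦0, 9↦2, 10↦8]  zeros at y ∈ {8}
  x = 7: [0↦5, 1↦10, 2↦8, 3↦10, 4↦5, 5↦4, 6↦7, 7↦3, 8↦3, 9↦7, 10↦4]  zeros at y ∈ ∅
  x = 8: [0↦3, 1↦10, 2↦10, 3↦3, 4↦0, 5↦1, 6↦6, 7↦4, 8↦6, 9↦1, 10↦0]  zeros at y ∈ {4, 10}
  x = 9: [0↦1, 1↦10, 2↦1, 3↦7, 4↦6, 5↦9, 6↦5, 7↦5, 8↦9, 9↦6, 10↦7]  zeros at y ∈ ∅
  x = 10: [0↦10, 1↦10, 2↦3, 3↦0, 4↦1, 5↦6, 6↦4, 7↦6, 8↦1, 9↦0, 10↦3]  zeros at y ∈ {3, 9}
Collecting zeros: affine points = {(1, 5), (3, 2), (3, 6), (4, 0), (4, 7), (6, 8), (8, 4), (8, 10), (10, 3), (10, 9)}.
Total count |C(F_11)_aff| = 10.


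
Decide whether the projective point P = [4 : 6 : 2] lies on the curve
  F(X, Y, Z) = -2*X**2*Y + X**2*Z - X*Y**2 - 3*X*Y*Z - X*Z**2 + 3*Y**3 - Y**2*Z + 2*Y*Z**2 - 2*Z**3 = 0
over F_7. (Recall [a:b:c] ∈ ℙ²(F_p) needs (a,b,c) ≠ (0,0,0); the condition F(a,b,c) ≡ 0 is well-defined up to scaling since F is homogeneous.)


F(4,6,2) ≡ 4 (mod 7); P is NOT on the curve.

Evaluate F(4, 6, 2) term-by-term (mod 7).
  -2*X**2*Y ↦ -2·16·6·1 = -192
  X**2*Z ↦ 1·16·1·2 = 32
  -X*Y**2 ↦ -1·4·36·1 = -144
  -3*X*Y*Z ↦ -3·4·6·2 = -144
  -X*Z**2 ↦ -1·4·1·4 = -16
  3*Y**3 ↦ 3·1·216·1 = 648
  -Y**2*Z ↦ -1·1·36·2 = -72
  2*Y*Z**2 ↦ 2·1·6·4 = 48
  -2*Z**3 ↦ -2·1·1·8 = -16
Sum: F(4, 6, 2) = (-192) + (32) + (-144) + (-144) + (-16) + (648) + (-72) + (48) + (-16) = 144.
Reducing mod 7: 144 ≡ 4 (mod 7).
Since F(a, b, c) ≡ 4 ≠ 0 (mod 7), P does NOT lie on the curve.


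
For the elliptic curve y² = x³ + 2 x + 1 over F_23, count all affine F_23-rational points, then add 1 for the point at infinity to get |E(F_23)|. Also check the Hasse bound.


Affine points = {(0, 1), (0, 22), (1, 2), (1, 21), (2, 6), (2, 17), (4, 2), (4, 21), (7, 6), (7, 17), (8, 0), (9, 9), (9, 14), (10, 3), (10, 20), (13, 4), (13, 19), (14, 6), (14, 17), (15, 5), (15, 18), (16, 9), (16, 14), (17, 7), (17, 16), (18, 2), (18, 21), (21, 9), (21, 14)}; affine count = 29; |E(F_23)| = 30.

Discriminant check: Δ ∝ 4a³ + 27b² = 4·2³ + 27·1² = 4·8 + 27·1 ≡ 13 (mod 23). Nonzero ⇒ E is nonsingular.
For each x ∈ F_23, compute rhs = x³ + 2·x + 1 mod 23, then count y ∈ F_23 with y² ≡ rhs.
  x = 0: rhs = 1, matching y values: 1, 22 (2 points).
  x = 1: rhs = 4, matching y values: 2, 21 (2 points).
  x = 2: rhs = 13, matching y values: 6, 17 (2 points).
  x = 3: rhs = 11, matching y values: none (0 points).
  x = 4: rhs = 4, matching y values: 2, 21 (2 points).
  x = 5: rhs = 21, matching y values: none (0 points).
  x = 6: rhs = 22, matching y values: none (0 points).
  x = 7: rhs = 13, matching y values: 6, 17 (2 points).
  x = 8: rhs = 0, matching y values: 0 (1 points).
  x = 9: rhs = 12, matching y values: 9, 14 (2 points).
  x = 10: rhs = 9, matching y values: 3, 20 (2 points).
  x = 11: rhs = 20, matching y values: none (0 points).
  x = 12: rhs = 5, matching y values: none (0 points).
  x = 13: rhs = 16, matching y values: 4, 19 (2 points).
  x = 14: rhs = 13, matching y values: 6, 17 (2 points).
  x = 15: rhs = 2, matching y values: 5, 18 (2 points).
  x = 16: rhs = 12, matching y values: 9, 14 (2 points).
  x = 17: rhs = 3, matching y values: 7, 16 (2 points).
  x = 18: rhs = 4, matching y values: 2, 21 (2 points).
  x = 19: rhs = 21, matching y values: none (0 points).
  x = 20: rhs = 14, matching y values: none (0 points).
  x = 21: rhs = 12, matching y values: 9, 14 (2 points).
  x = 22: rhs = 21, matching y values: none (0 points).
Total affine count: 29.
Full point count |E(F_23)| = 29 + 1 = 30.
Hasse bound: |30 − (23+1)| = |6| = 6 ≤ 2√23 ≈ 9.5917 ✓.


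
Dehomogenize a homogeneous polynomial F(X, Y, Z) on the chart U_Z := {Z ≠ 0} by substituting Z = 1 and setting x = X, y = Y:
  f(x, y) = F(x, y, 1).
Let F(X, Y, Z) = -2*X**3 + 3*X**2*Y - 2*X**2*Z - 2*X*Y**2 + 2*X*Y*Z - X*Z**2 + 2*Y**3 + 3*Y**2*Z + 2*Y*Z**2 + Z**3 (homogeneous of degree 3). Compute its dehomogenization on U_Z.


f(x, y) = -2*x**3 + 3*x**2*y - 2*x**2 - 2*x*y**2 + 2*x*y - x + 2*y**3 + 3*y**2 + 2*y + 1

On U_Z we set Z = 1. Each monomial c·X^i·Y^j·Z^k in F becomes c·x^i·y^j·1^k = c·x^i·y^j.
Substituting Z = 1: F(X, Y, 1) = -2*x**3 + 3*x**2*y - 2*x**2 - 2*x*y**2 + 2*x*y - x + 2*y**3 + 3*y**2 + 2*y + 1.
Note: deg(f) ≤ deg(F) = 3; strict inequality happens when F is divisible by Z (lost terms).


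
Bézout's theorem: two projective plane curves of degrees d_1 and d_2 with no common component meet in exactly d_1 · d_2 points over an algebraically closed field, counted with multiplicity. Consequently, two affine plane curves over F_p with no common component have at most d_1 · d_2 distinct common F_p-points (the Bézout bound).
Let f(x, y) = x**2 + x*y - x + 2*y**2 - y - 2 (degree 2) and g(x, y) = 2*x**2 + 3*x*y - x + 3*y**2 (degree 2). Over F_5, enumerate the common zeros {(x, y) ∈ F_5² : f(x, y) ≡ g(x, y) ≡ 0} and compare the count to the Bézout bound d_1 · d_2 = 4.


Common zeros: {(2, 2)}; count = 1; Bézout bound = 4.

deg(f) = 2, deg(g) = 2, so Bézout bound = 4.
Scan x ∈ F_5. For each x, list the y ∈ F_5 with f(x, y) ≡ 0 and those with g(x, y) ≡ 0 (mod 5); the common zeros in that column are the intersection.
  x = 0: f ≡ 0 at y ∈ ∅; g ≡ 0 at y ∈ {0}; common: ∅.
  x = 1: f ≡ 0 at y ∈ {1, 4}; g ≡ 0 at y ∈ ∅; common: ∅.
  x = 2: f ≡ 0 at y ∈ {0, 2}; g ≡ 0 at y ∈ {1, 2}; common: {2}.
  x = 3: f ≡ 0 at y ∈ ∅; g ≡ 0 at y ∈ {0, 2}; common: ∅.
  x = 4: f ≡ 0 at y ∈ {0, 1}; g ≡ 0 at y ∈ ∅; common: ∅.
Collecting: common zeros = {(2, 2)}, so the count is 1.
Comparison with the Bézout bound: 1 ≤ 4 = deg(f)·deg(g), as expected for curves with no common component (the affine F_5-count falls short of the bound because intersections may lie at infinity, over extension fields, or carry multiplicity).


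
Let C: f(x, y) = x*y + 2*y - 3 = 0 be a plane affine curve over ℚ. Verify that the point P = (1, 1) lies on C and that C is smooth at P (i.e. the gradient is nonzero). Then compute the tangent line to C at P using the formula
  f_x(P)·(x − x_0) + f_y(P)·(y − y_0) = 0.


Tangent line at P: x + 3*y - 4 = 0.

Step 1: f(1, 1) = 0, so P lies on C.
Step 2: partial derivatives
  f_x(x, y) = y, f_y(x, y) = x + 2.
  f_x(P) = 1, f_y(P) = 3 (gradient nonzero, so P is smooth).
Step 3: tangent line at P: 1·(x − 1) + 3·(y − 1) = 0.
Expanding: x + 3*y - 4 = 0.


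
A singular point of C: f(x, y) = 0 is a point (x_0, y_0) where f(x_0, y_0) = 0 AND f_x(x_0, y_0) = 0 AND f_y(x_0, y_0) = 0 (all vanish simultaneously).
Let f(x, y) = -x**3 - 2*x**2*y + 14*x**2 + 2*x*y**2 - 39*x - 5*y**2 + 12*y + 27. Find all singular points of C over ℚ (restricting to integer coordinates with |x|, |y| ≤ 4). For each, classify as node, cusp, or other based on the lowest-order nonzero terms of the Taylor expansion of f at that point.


Singular points: {(3, 3)}; classification: node.

Compute partial derivatives:
  f_x = -3*x**2 - 4*x*y + 28*x + 2*y**2 - 39.
  f_y = -2*x**2 + 4*x*y - 10*y + 12.
Scan x_0 ∈ {−4, ..., 4}. For each x_0, f_y(x_0, y) is a polynomial in y; find its integer roots y ∈ {−4, ..., 4}, then test f_x and f at those candidates.
  x = -4: f_y(-4, y) = -26*y - 20; no integer root y with |y| ≤ 4.
  x = -3: f_y(-3, y) = -22*y - 6; no integer root y with |y| ≤ 4.
  x = -2: f_y(-2, y) = 4 - 18*y; no integer root y with |y| ≤ 4.
  x = -1: f_y(-1, y) = 10 - 14*y; no integer root y with |y| ≤ 4.
  x = 0: f_y(0, y) = 12 - 10*y; no integer root y with |y| ≤ 4.
  x = 1: f_y(1, y) = 10 - 6*y; no integer root y with |y| ≤ 4.
  x = 2: f_y(2, y) = 4 - 2*y; vanishes at y ∈ {2}. (2, 2): f_x = -3 ≠ 0.
  x = 3: f_y(3, y) = 2*y - 6; vanishes at y ∈ {3}. (3, 3): f_x = 0, f = 0 — SINGULAR.
  x = 4: f_y(4, y) = 6*y - 20; no integer root y with |y| ≤ 4.
Only singular point on the grid: (3, 3).
Classify: substitute x = 3 + u, y = 3 + v and expand: f = -u**3 - 2*u**2*v - u**2 + 2*u*v**2 + v**2.
No constant or linear terms (consistent with a singular point). Quadratic part: -u**2 + v**2. Cubic part: -u**3 - 2*u**2*v + 2*u*v**2.
The quadratic part v**2 - u**2 = (v − u)(v + u) splits into two distinct linear factors, so there are two distinct tangent lines y − 3 = ±(x − 3) — this is a node (ordinary double point).
Classification: node.


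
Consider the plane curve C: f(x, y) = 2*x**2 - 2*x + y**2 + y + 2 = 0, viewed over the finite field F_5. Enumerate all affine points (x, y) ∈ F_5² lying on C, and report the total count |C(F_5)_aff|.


Affine F_5-points: {(3, 2)}; count = 1.

For each of the 25 pairs (x, y) ∈ F_5², evaluate f(x, y) mod 5. Record the zeros.
  x = 0: [0↦2, 1↦4, 2↦3, 3↦4, 4↦2]  zeros at y ∈ ∅
  x = 1: [0↦2, 1↦4, 2↦3, 3↦4, 4↦2]  zeros at y ∈ ∅
  x = 2: [0↦1, 1↦3, 2↦2, 3↦3, 4↦1]  zeros at y ∈ ∅
  x = 3: [0↦4, 1↦1, 2↦0, 3↦1, 4↦4]  zeros at y ∈ {2}
  x = 4: [0↦1, 1↦3, 2↦2, 3↦3, 4↦1]  zeros at y ∈ ∅
Collecting zeros: affine points = {(3, 2)}.
Total count |C(F_5)_aff| = 1.


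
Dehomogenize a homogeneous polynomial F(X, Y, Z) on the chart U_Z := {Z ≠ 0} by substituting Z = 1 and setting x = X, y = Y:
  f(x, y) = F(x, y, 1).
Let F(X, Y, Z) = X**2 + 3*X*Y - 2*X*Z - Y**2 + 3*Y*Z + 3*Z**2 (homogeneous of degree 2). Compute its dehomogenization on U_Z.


f(x, y) = x**2 + 3*x*y - 2*x - y**2 + 3*y + 3

On U_Z we set Z = 1. Each monomial c·X^i·Y^j·Z^k in F becomes c·x^i·y^j·1^k = c·x^i·y^j.
Substituting Z = 1: F(X, Y, 1) = x**2 + 3*x*y - 2*x - y**2 + 3*y + 3.
Note: deg(f) ≤ deg(F) = 2; strict inequality happens when F is divisible by Z (lost terms).


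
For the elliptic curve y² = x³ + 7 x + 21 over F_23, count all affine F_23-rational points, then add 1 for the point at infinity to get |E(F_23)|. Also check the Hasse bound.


Affine points = {(1, 11), (1, 12), (3, 0), (6, 7), (6, 16), (9, 10), (9, 13), (11, 7), (11, 16), (12, 4), (12, 19), (13, 3), (13, 20), (17, 4), (17, 19), (22, 6), (22, 17)}; affine count = 17; |E(F_23)| = 18.

Discriminant check: Δ ∝ 4a³ + 27b² = 4·7³ + 27·21² = 4·343 + 27·441 ≡ 8 (mod 23). Nonzero ⇒ E is nonsingular.
For each x ∈ F_23, compute rhs = x³ + 7·x + 21 mod 23, then count y ∈ F_23 with y² ≡ rhs.
  x = 0: rhs = 21, matching y values: none (0 points).
  x = 1: rhs = 6, matching y values: 11, 12 (2 points).
  x = 2: rhs = 20, matching y values: none (0 points).
  x = 3: rhs = 0, matching y values: 0 (1 points).
  x = 4: rhs = 21, matching y values: none (0 points).
  x = 5: rhs = 20, matching y values: none (0 points).
  x = 6: rhs = 3, matching y values: 7, 16 (2 points).
  x = 7: rhs = 22, matching y values: none (0 points).
  x = 8: rhs = 14, matching y values: none (0 points).
  x = 9: rhs = 8, matching y values: 10, 13 (2 points).
  x = 10: rhs = 10, matching y values: none (0 points).
  x = 11: rhs = 3, matching y values: 7, 16 (2 points).
  x = 12: rhs = 16, matching y values: 4, 19 (2 points).
  x = 13: rhs = 9, matching y values: 3, 20 (2 points).
  x = 14: rhs = 11, matching y values: none (0 points).
  x = 15: rhs = 5, matching y values: none (0 points).
  x = 16: rhs = 20, matching y values: none (0 points).
  x = 17: rhs = 16, matching y values: 4, 19 (2 points).
  x = 18: rhs = 22, matching y values: none (0 points).
  x = 19: rhs = 21, matching y values: none (0 points).
  x = 20: rhs = 19, matching y values: none (0 points).
  x = 21: rhs = 22, matching y values: none (0 points).
  x = 22: rhs = 13, matching y values: 6, 17 (2 points).
Total affine count: 17.
Full point count |E(F_23)| = 17 + 1 = 18.
Hasse bound: |18 − (23+1)| = |-6| = 6 ≤ 2√23 ≈ 9.5917 ✓.


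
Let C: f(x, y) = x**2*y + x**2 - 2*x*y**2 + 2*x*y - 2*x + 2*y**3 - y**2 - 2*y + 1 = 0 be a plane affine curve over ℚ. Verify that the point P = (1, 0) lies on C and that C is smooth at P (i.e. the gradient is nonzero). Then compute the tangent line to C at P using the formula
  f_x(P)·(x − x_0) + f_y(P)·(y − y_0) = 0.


Tangent line at P: y = 0.

Step 1: f(1, 0) = 0, so P lies on C.
Step 2: partial derivatives
  f_x(x, y) = 2*x*y + 2*x - 2*y**2 + 2*y - 2, f_y(x, y) = x**2 - 4*x*y + 2*x + 6*y**2 - 2*y - 2.
  f_x(P) = 0, f_y(P) = 1 (gradient nonzero, so P is smooth).
Step 3: tangent line at P: 0·(x − 1) + 1·(y − 0) = 0.
Expanding: y = 0.


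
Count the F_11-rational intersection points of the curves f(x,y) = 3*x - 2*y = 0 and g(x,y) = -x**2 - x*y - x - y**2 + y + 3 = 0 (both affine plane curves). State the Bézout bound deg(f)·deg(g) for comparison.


Common zeros: {(6, 9), (8, 1)}; count = 2; Bézout bound = 2.

deg(f) = 1, deg(g) = 2, so Bézout bound = 2.
Scan x ∈ F_11. For each x, list the y ∈ F_11 with f(x, y) ≡ 0 and those with g(x, y) ≡ 0 (mod 11); the common zeros in that column are the intersection.
  x = 0: f ≡ 0 at y ∈ {0}; g ≡ 0 at y ∈ ∅; common: ∅.
  x = 1: f ≡ 0 at y ∈ {7}; g ≡ 0 at y ∈ {1, 10}; common: ∅.
  x = 2: f ≡ 0 at y ∈ {3}; g ≡ 0 at y ∈ {5}; common: ∅.
  x = 3: f ≡ 0 at y ∈ {10}; g ≡ 0 at y ∈ {4, 5}; common: ∅.
  x = 4: f ≡ 0 at y ∈ {6}; g ≡ 0 at y ∈ ∅; common: ∅.
  x = 5: f ≡ 0 at y ∈ {2}; g ≡ 0 at y ∈ ∅; common: ∅.
  x = 6: f ≡ 0 at y ∈ {9}; g ≡ 0 at y ∈ {8, 9}; common: {9}.
  x = 7: f ≡ 0 at y ∈ {5}; g ≡ 0 at y ∈ {8}; common: ∅.
  x = 8: f ≡ 0 at y ∈ {1}; g ≡ 0 at y ∈ {1, 3}; common: {1}.
  x = 9: f ≡ 0 at y ∈ {8}; g ≡ 0 at y ∈ ∅; common: ∅.
  x = 10: f ≡ 0 at y ∈ {4}; g ≡ 0 at y ∈ {3, 10}; common: ∅.
Collecting: common zeros = {(6, 9), (8, 1)}, so the count is 2.
Comparison with the Bézout bound: 2 ≤ 2 = deg(f)·deg(g), as expected for curves with no common component (the bound is attained).


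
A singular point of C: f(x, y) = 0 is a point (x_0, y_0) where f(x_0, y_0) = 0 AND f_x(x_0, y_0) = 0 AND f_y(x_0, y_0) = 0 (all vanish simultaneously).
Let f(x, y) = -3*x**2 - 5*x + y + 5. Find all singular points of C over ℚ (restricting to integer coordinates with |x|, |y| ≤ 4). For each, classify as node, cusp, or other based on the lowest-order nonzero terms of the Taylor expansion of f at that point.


No singular points in the scanned grid; C is smooth there.

Compute partial derivatives:
  f_x = -6*x - 5.
  f_y = 1.
f_y = 1 is a nonzero constant, so f_y never vanishes: no point (x, y) can satisfy f = f_x = f_y = 0. In particular no (x, y) ∈ {−4, ..., 4}² is singular; the curve is smooth.


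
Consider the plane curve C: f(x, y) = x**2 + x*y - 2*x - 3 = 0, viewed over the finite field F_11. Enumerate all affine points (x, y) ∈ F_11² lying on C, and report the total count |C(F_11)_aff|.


Affine F_11-points: {(1, 4), (2, 7), (3, 0), (4, 7), (5, 2), (6, 2), (7, 8), (8, 4), (9, 8), (10, 0)}; count = 10.

For each of the 121 pairs (x, y) ∈ F_11², evaluate f(x, y) mod 11. Record the zeros.
  x = 0: [0↦8, 1↦8, 2↦8, 3↦8, 4↦8, 5↦8, 6↦8, 7↦8, 8↦8, 9↦8, 10↦8]  zeros at y ∈ ∅
  x = 1: [0↦7, 1↦8, 2↦9, 3↦10, 4↦0, 5↦1, 6↦2, 7↦3, 8↦4, 9↦5, 10↦6]  zeros at y ∈ {4}
  x = 2: [0↦8, 1↦10, 2↦1, 3↦3, 4↦5, 5↦7, 6↦9, 7↦0, 8↦2, 9↦4, 10↦6]  zeros at y ∈ {7}
  x = 3: [0↦0, 1↦3, 2↦6, 3↦9, 4↦1, 5↦4, 6↦7, 7↦10, 8↦2, 9↦5, 10↦8]  zeros at y ∈ {0}
  x = 4: [0↦5, 1↦9, 2↦2, 3↦6, 4↦10, 5↦3, 6↦7, 7↦0, 8↦4, 9↦8, 10↦1]  zeros at y ∈ {7}
  x = 5: [0↦1, 1↦6, 2↦0, 3↦5, 4↦10, 5↦4, 6↦9, 7↦3, 8↦8, 9↦2, 10↦7]  zeros at y ∈ {2}
  x = 6: [0↦10, 1↦5, 2↦0, 3↦6, 4↦1, 5↦7, 6↦2, 7↦8, 8↦3, 9↦9, 10↦4]  zeros at y ∈ {2}
  x = 7: [0↦10, 1↦6, 2↦2, 3↦9, 4↦5, 5↦1, 6↦8, 7↦4, 8↦0, 9↦7, 10↦3]  zeros at y ∈ {8}
  x = 8: [0↦1, 1↦9, 2↦6, 3↦3, 4↦0, 5↦8, 6↦5, 7↦2, 8↦10, 9↦7, 10↦4]  zeros at y ∈ {4}
  x = 9: [0↦5, 1↦3, 2↦1, 3↦10, 4↦8, 5↦6, 6↦4, 7↦2, 8↦0, 9↦9, 10↦7]  zeros at y ∈ {8}
  x = 10: [0↦0, 1↦10, 2↦9, 3↦8, 4↦7, 5↦6, 6↦5, 7↦4, 8↦3, 9↦2, 10↦1]  zeros at y ∈ {0}
Collecting zeros: affine points = {(1, 4), (2, 7), (3, 0), (4, 7), (5, 2), (6, 2), (7, 8), (8, 4), (9, 8), (10, 0)}.
Total count |C(F_11)_aff| = 10.


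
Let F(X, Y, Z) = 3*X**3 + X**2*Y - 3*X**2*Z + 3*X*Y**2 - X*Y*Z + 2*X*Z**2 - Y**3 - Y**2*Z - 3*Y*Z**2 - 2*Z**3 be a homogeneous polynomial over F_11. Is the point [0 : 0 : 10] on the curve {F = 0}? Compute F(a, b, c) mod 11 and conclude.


F(0,0,10) ≡ 2 (mod 11); P is NOT on the curve.

Evaluate F(0, 0, 10) term-by-term (mod 11).
  3*X**3 ↦ 3·0·1·1 = 0
  X**2*Y ↦ 1·0·0·1 = 0
  -3*X**2*Z ↦ -3·0·1·10 = 0
  3*X*Y**2 ↦ 3·0·0·1 = 0
  -X*Y*Z ↦ -1·0·0·10 = 0
  2*X*Z**2 ↦ 2·0·1·100 = 0
  -Y**3 ↦ -1·1·0·1 = 0
  -Y**2*Z ↦ -1·1·0·10 = 0
  -3*Y*Z**2 ↦ -3·1·0·100 = 0
  -2*Z**3 ↦ -2·1·1·1000 = -2000
Sum: F(0, 0, 10) = (0) + (0) + (0) + (0) + (0) + (0) + (0) + (0) + (0) + (-2000) = -2000.
Reducing mod 11: -2000 ≡ 2 (mod 11).
Since F(a, b, c) ≡ 2 ≠ 0 (mod 11), P does NOT lie on the curve.


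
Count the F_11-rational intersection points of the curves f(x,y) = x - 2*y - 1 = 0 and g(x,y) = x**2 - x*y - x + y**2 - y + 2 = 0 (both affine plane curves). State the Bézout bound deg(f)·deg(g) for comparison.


Common zeros: {(0, 5), (2, 6)}; count = 2; Bézout bound = 2.

deg(f) = 1, deg(g) = 2, so Bézout bound = 2.
Scan x ∈ F_11. For each x, list the y ∈ F_11 with f(x, y) ≡ 0 and those with g(x, y) ≡ 0 (mod 11); the common zeros in that column are the intersection.
  x = 0: f ≡ 0 at y ∈ {5}; g ≡ 0 at y ∈ {5, 7}; common: {5}.
  x = 1: f ≡ 0 at y ∈ {0}; g ≡ 0 at y ∈ ∅; common: ∅.
  x = 2: f ≡ 0 at y ∈ {6}; g ≡ 0 at y ∈ {6, 8}; common: {6}.
  x = 3: f ≡ 0 at y ∈ {1}; g ≡ 0 at y ∈ ∅; common: ∅.
  x = 4: f ≡ 0 at y ∈ {7}; g ≡ 0 at y ∈ ∅; common: ∅.
  x = 5: f ≡ 0 at y ∈ {2}; g ≡ 0 at y ∈ {0, 6}; common: ∅.
  x = 6: f ≡ 0 at y ∈ {8}; g ≡ 0 at y ∈ {2, 5}; common: ∅.
  x = 7: f ≡ 0 at y ∈ {3}; g ≡ 0 at y ∈ {0, 8}; common: ∅.
  x = 8: f ≡ 0 at y ∈ {9}; g ≡ 0 at y ∈ {2, 7}; common: ∅.
  x = 9: f ≡ 0 at y ∈ {4}; g ≡ 0 at y ∈ ∅; common: ∅.
  x = 10: f ≡ 0 at y ∈ {10}; g ≡ 0 at y ∈ ∅; common: ∅.
Collecting: common zeros = {(0, 5), (2, 6)}, so the count is 2.
Comparison with the Bézout bound: 2 ≤ 2 = deg(f)·deg(g), as expected for curves with no common component (the bound is attained).


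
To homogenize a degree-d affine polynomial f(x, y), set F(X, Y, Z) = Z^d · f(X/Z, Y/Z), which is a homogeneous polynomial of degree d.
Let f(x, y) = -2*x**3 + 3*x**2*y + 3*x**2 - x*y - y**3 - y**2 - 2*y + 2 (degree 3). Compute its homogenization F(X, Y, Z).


F(X, Y, Z) = -2*X**3 + 3*X**2*Y + 3*X**2*Z - X*Y*Z - Y**3 - Y**2*Z - 2*Y*Z**2 + 2*Z**3

deg(f) = 3.
Substitute x = X/Z, y = Y/Z into f, then multiply by Z^3.
  monomial -2·x^3·y^0 ↦ -2·X^3·Y^0·Z^0.
  monomial 3·x^2·y^1 ↦ 3·X^2·Y^1·Z^0.
  monomial 3·x^2·y^0 ↦ 3·X^2·Y^0·Z^1.
  monomial -1·x^1·y^1 ↦ -1·X^1·Y^1·Z^1.
  monomial -1·x^0·y^3 ↦ -1·X^0·Y^3·Z^0.
  monomial -1·x^0·y^2 ↦ -1·X^0·Y^2·Z^1.
  monomial -2·x^0·y^1 ↦ -2·X^0·Y^1·Z^2.
  monomial 2·x^0·y^0 ↦ 2·X^0·Y^0·Z^3.
Collecting: F(X, Y, Z) = -2*X**3 + 3*X**2*Y + 3*X**2*Z - X*Y*Z - Y**3 - Y**2*Z - 2*Y*Z**2 + 2*Z**3.


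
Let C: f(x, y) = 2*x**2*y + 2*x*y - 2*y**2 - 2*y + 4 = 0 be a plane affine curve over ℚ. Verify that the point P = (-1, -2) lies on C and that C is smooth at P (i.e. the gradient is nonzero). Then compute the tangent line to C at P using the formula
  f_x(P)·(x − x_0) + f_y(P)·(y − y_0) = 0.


Tangent line at P: 4*x + 6*y + 16 = 0.

Step 1: f(-1, -2) = 0, so P lies on C.
Step 2: partial derivatives
  f_x(x, y) = 4*x*y + 2*y, f_y(x, y) = 2*x**2 + 2*x - 4*y - 2.
  f_x(P) = 4, f_y(P) = 6 (gradient nonzero, so P is smooth).
Step 3: tangent line at P: 4·(x − -1) + 6·(y − -2) = 0.
Expanding: 4*x + 6*y + 16 = 0.


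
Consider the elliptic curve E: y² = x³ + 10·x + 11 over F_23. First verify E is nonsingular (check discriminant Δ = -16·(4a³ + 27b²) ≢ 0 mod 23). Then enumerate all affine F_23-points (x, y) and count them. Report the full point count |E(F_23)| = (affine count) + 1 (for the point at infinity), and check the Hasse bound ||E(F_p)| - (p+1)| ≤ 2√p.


Affine points = {(2, 4), (2, 19), (4, 0), (5, 5), (5, 18), (9, 5), (9, 18), (11, 7), (11, 16), (16, 9), (16, 14), (20, 0), (21, 11), (21, 12), (22, 0)}; affine count = 15; |E(F_23)| = 16.

Discriminant check: Δ ∝ 4a³ + 27b² = 4·10³ + 27·11² = 4·1000 + 27·121 ≡ 22 (mod 23). Nonzero ⇒ E is nonsingular.
For each x ∈ F_23, compute rhs = x³ + 10·x + 11 mod 23, then count y ∈ F_23 with y² ≡ rhs.
  x = 0: rhs = 11, matching y values: none (0 points).
  x = 1: rhs = 22, matching y values: none (0 points).
  x = 2: rhs = 16, matching y values: 4, 19 (2 points).
  x = 3: rhs = 22, matching y values: none (0 points).
  x = 4: rhs = 0, matching y values: 0 (1 points).
  x = 5: rhs = 2, matching y values: 5, 18 (2 points).
  x = 6: rhs = 11, matching y values: none (0 points).
  x = 7: rhs = 10, matching y values: none (0 points).
  x = 8: rhs = 5, matching y values: none (0 points).
  x = 9: rhs = 2, matching y values: 5, 18 (2 points).
  x = 10: rhs = 7, matching y values: none (0 points).
  x = 11: rhs = 3, matching y values: 7, 16 (2 points).
  x = 12: rhs = 19, matching y values: none (0 points).
  x = 13: rhs = 15, matching y values: none (0 points).
  x = 14: rhs = 20, matching y values: none (0 points).
  x = 15: rhs = 17, matching y values: none (0 points).
  x = 16: rhs = 12, matching y values: 9, 14 (2 points).
  x = 17: rhs = 11, matching y values: none (0 points).
  x = 18: rhs = 20, matching y values: none (0 points).
  x = 19: rhs = 22, matching y values: none (0 points).
  x = 20: rhs = 0, matching y values: 0 (1 points).
  x = 21: rhs = 6, matching y values: 11, 12 (2 points).
  x = 22: rhs = 0, matching y values: 0 (1 points).
Total affine count: 15.
Full point count |E(F_23)| = 15 + 1 = 16.
Hasse bound: |16 − (23+1)| = |-8| = 8 ≤ 2√23 ≈ 9.5917 ✓.


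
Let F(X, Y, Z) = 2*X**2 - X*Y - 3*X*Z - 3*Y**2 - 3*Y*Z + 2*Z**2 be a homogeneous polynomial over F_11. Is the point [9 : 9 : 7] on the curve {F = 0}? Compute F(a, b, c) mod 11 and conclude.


F(9,9,7) ≡ 9 (mod 11); P is NOT on the curve.

Evaluate F(9, 9, 7) term-by-term (mod 11).
  2*X**2 ↦ 2·81·1·1 = 162
  -X*Y ↦ -1·9·9·1 = -81
  -3*X*Z ↦ -3·9·1·7 = -189
  -3*Y**2 ↦ -3·1·81·1 = -243
  -3*Y*Z ↦ -3·1·9·7 = -189
  2*Z**2 ↦ 2·1·1·49 = 98
Sum: F(9, 9, 7) = (162) + (-81) + (-189) + (-243) + (-189) + (98) = -442.
Reducing mod 11: -442 ≡ 9 (mod 11).
Since F(a, b, c) ≡ 9 ≠ 0 (mod 11), P does NOT lie on the curve.


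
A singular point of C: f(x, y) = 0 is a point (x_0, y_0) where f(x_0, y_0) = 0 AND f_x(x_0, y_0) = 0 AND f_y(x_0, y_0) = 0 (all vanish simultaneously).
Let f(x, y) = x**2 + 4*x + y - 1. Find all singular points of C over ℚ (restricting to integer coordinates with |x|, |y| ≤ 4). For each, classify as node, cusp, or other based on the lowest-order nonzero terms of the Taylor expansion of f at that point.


No singular points in the scanned grid; C is smooth there.

Compute partial derivatives:
  f_x = 2*x + 4.
  f_y = 1.
f_y = 1 is a nonzero constant, so f_y never vanishes: no point (x, y) can satisfy f = f_x = f_y = 0. In particular no (x, y) ∈ {−4, ..., 4}² is singular; the curve is smooth.


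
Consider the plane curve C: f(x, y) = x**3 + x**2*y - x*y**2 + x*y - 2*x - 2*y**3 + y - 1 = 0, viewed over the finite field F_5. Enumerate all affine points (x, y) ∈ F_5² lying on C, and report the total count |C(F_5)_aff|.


Affine F_5-points: {(0, 2), (0, 4), (3, 0), (4, 0), (4, 1), (4, 2)}; count = 6.

For each of the 25 pairs (x, y) ∈ F_5², evaluate f(x, y) mod 5. Record the zeros.
  x = 0: [0↦4, 1↦3, 2↦0, 3↦3, 4↦0]  zeros at y ∈ {2, 4}
  x = 1: [0↦3, 1↦3, 2↦4, 3↦4, 4↦1]  zeros at y ∈ ∅
  x = 2: [0↦3, 1↦1, 2↦3, 3↦2, 4↦1]  zeros at y ∈ ∅
  x = 3: [0↦0, 1↦3, 2↦3, 3↦3, 4↦1]  zeros at y ∈ {0}
  x = 4: [0↦0, 1↦0, 2↦0, 3↦3, 4↦2]  zeros at y ∈ {0, 1, 2}
Collecting zeros: affine points = {(0, 2), (0, 4), (3, 0), (4, 0), (4, 1), (4, 2)}.
Total count |C(F_5)_aff| = 6.


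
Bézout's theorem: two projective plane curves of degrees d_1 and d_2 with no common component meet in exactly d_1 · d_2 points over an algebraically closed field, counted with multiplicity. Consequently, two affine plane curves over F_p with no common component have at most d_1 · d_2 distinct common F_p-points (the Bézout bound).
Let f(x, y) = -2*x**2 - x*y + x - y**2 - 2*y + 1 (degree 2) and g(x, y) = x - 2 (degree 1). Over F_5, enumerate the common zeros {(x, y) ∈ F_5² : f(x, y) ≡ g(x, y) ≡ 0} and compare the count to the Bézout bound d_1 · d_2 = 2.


Common zeros: {(2, 0), (2, 1)}; count = 2; Bézout bound = 2.

deg(f) = 2, deg(g) = 1, so Bézout bound = 2.
Scan x ∈ F_5. For each x, list the y ∈ F_5 with f(x, y) ≡ 0 and those with g(x, y) ≡ 0 (mod 5); the common zeros in that column are the intersection.
  x = 0: f ≡ 0 at y ∈ ∅; g ≡ 0 at y ∈ ∅; common: ∅.
  x = 1: f ≡ 0 at y ∈ {0, 2}; g ≡ 0 at y ∈ ∅; common: ∅.
  x = 2: f ≡ 0 at y ∈ {0, 1}; g ≡ 0 at y ∈ {0, 1, 2, 3, 4}; common: {0, 1}.
  x = 3: f ≡ 0 at y ∈ {1, 4}; g ≡ 0 at y ∈ ∅; common: ∅.
  x = 4: f ≡ 0 at y ∈ ∅; g ≡ 0 at y ∈ ∅; common: ∅.
Collecting: common zeros = {(2, 0), (2, 1)}, so the count is 2.
Comparison with the Bézout bound: 2 ≤ 2 = deg(f)·deg(g), as expected for curves with no common component (the bound is attained).


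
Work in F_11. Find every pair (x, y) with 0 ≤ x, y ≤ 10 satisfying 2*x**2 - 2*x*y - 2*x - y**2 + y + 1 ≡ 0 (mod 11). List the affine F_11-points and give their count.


Affine F_11-points: {(0, 4), (0, 8), (1, 3), (1, 7), (3, 3), (5, 4), (5, 9), (7, 2), (7, 7), (9, 8)}; count = 10.

For each of the 121 pairs (x, y) ∈ F_11², evaluate f(x, y) mod 11. Record the zeros.
  x = 0: [0↦1, 1↦1, 2↦10, 3↦6, 4↦0, 5↦3, 6↦4, 7↦3, 8↦0, 9↦6, 10↦10]  zeros at y ∈ {4, 8}
  x = 1: [0↦1, 1↦10, 2↦6, 3↦0, 4↦3, 5↦4, 6↦3, 7↦0, 8↦6, 9↦10, 10↦1]  zeros at y ∈ {3, 7}
  x = 2: [0↦5, 1↦1, 2↦6, 3↦9, 4↦10, 5↦9, 6↦6, 7↦1, 8↦5, 9↦7, 10↦7]  zeros at y ∈ ∅
  x = 3: [0↦2, 1↦7, 2↦10, 3↦0, 4↦10, 5↦7, 6↦2, 7↦6, 8↦8, 9↦8, 10↦6]  zeros at y ∈ {3}
  x = 4: [0↦3, 1↦6, 2↦7, 3↦6, 4↦3, 5↦9, 6↦2, 7↦4, 8↦4, 9↦2, 10↦9]  zeros at y ∈ ∅
  x = 5: [0↦8, 1↦9, 2↦8, 3↦5, 4↦0, 5↦4, 6↦6, 7↦6, 8↦4, 9↦0, 10↦5]  zeros at y ∈ {4, 9}
  x = 6: [0↦6, 1↦5, 2↦2, 3↦8, 4↦1, 5↦3, 6↦3, 7↦1, 8↦8, 9↦2, 10↦5]  zeros at y ∈ ∅
  x = 7: [0↦8, 1↦5, 2↦0, 3↦4, 4↦6, 5↦6, 6↦4, 7↦0, 8↦5, 9↦8, 10↦9]  zeros at y ∈ {2, 7}
  x = 8: [0↦3, 1↦9, 2↦2, 3↦4, 4↦4, 5↦2, 6↦9, 7↦3, 8↦6, 9↦7, 10↦6]  zeros at y ∈ ∅
  x = 9: [0↦2, 1↦6, 2↦8, 3↦8, 4↦6, 5↦2, 6↦7, 7↦10, 8↦0, 9↦10, 10↦7]  zeros at y ∈ {8}
  x = 10: [0↦5, 1↦7, 2↦7, 3↦5, 4↦1, 5↦6, 6↦9, 7↦10, 8↦9, 9↦6, 10↦1]  zeros at y ∈ ∅
Collecting zeros: affine points = {(0, 4), (0, 8), (1, 3), (1, 7), (3, 3), (5, 4), (5, 9), (7, 2), (7, 7), (9, 8)}.
Total count |C(F_11)_aff| = 10.
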